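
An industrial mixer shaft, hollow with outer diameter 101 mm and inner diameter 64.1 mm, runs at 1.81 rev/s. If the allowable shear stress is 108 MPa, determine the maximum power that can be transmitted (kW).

208 kW

J = π(d_o⁴ − d_i⁴)/32 = π(0.101⁴ − 0.0641⁴)/32 = 8.559×10^-6 m⁴.
T_max = τ_allow·J/r = 1.08×10^8 × 8.559×10^-6 / 0.0505 = 18300 N·m.
ω = 2π·1.81 = 11.37 rad/s, so P_max = T_max·ω = 2.082×10^5 W.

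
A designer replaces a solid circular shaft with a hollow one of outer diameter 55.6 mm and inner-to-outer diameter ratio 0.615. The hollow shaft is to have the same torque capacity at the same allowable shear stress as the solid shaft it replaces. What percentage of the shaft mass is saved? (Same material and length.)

Equal τ_max and T ⇒ the solid shaft needs d_s³ = d_o³(1−k⁴), so d_s = 55.6·(1−0.615⁴)^(1/3) = 52.81 mm.
Area ratio A_h/A_s = d_o²(1−k²)/d_s² = (1−k²)/(1−k⁴)^(2/3) = 0.6892.
Mass saving = 1 − 0.6892 = 31.1 %.

31.1 %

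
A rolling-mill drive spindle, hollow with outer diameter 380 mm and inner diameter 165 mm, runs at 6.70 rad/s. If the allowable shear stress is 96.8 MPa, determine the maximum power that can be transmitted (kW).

J = π(d_o⁴ − d_i⁴)/32 = π(0.380⁴ − 0.165⁴)/32 = 1.974×10^-3 m⁴.
T_max = τ_allow·J/r = 9.68×10^7 × 1.974×10^-3 / 0.190 = 1.006e6 N·m.
ω = 6.70 rad/s, so P_max = T_max·ω = 6.739×10^6 W.

6740 kW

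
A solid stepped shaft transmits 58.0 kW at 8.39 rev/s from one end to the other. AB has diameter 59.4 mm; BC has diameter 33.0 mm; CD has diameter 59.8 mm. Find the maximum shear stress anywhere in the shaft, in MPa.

156 MPa

ω = 2π·8.39 = 52.72 rad/s, so T = P/ω = 58.0×10³ / 52.72 = 1100 N·m.
Under the same torque, τ_max = 16T/(πd³) is largest where d is smallest — segment BC (d = 33.0 mm).
τ_max = 16·1100/(π·(0.0330)³) = 1.559×10^8 Pa.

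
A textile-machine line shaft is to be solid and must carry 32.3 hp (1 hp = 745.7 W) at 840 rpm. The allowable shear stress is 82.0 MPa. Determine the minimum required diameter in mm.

25.7 mm

ω = 2π·840/60 = 87.96 rad/s, so T = P/ω = 32.3×745.7 / 87.96 = 273.8 N·m.
For a solid shaft τ_max = 16T/(πd³), so d = (16T/(π τ_allow))^(1/3) = (16·273.8/(π·8.20×10^7))^(1/3) = 0.02572 m.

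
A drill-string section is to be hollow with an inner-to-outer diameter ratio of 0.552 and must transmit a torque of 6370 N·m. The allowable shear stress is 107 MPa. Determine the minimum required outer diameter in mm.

69.4 mm

For a hollow shaft with d_i/d_o = 0.552: τ_max = 16T/(π d_o³ (1−k⁴)), so d_o = [16T/(π τ_allow (1−k⁴))]^(1/3) = [16·6370/(π·1.07×10^8·0.9072)]^(1/3) = 0.06940 m.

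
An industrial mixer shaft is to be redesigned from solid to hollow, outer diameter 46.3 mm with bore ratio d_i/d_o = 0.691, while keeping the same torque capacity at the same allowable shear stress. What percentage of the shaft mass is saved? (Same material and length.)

Equal τ_max and T ⇒ the solid shaft needs d_s³ = d_o³(1−k⁴), so d_s = 46.3·(1−0.691⁴)^(1/3) = 42.47 mm.
Area ratio A_h/A_s = d_o²(1−k²)/d_s² = (1−k²)/(1−k⁴)^(2/3) = 0.6209.
Mass saving = 1 − 0.6209 = 37.9 %.

37.9 %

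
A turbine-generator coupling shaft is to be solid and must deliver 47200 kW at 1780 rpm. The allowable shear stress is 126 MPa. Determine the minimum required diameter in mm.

ω = 2π·1780/60 = 186.4 rad/s, so T = P/ω = 47200×10³ / 186.4 = 253200 N·m.
For a solid shaft τ_max = 16T/(πd³), so d = (16T/(π τ_allow))^(1/3) = (16·253200/(π·1.26×10^8))^(1/3) = 0.2171 m.

217 mm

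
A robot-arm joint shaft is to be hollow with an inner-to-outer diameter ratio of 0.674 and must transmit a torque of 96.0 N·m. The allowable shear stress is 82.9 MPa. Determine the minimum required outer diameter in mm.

19.5 mm

For a hollow shaft with d_i/d_o = 0.674: τ_max = 16T/(π d_o³ (1−k⁴)), so d_o = [16T/(π τ_allow (1−k⁴))]^(1/3) = [16·96.00/(π·8.29×10^7·0.7936)]^(1/3) = 0.01951 m.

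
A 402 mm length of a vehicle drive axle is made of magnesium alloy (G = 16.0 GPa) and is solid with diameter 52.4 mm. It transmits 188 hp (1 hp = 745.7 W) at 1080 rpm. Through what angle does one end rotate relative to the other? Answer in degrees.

2.41°

ω = 2π·1080/60 = 113.1 rad/s, so T = P/ω = 188×745.7 / 113.1 = 1240 N·m.
J = πd⁴/32 = π(0.0524)⁴/32 = 7.402×10^-7 m⁴.
θ = T·L/(G·J) = 1240 × 0.402 / (16.0×10⁹ × 7.402×10^-7) = 0.04208 rad.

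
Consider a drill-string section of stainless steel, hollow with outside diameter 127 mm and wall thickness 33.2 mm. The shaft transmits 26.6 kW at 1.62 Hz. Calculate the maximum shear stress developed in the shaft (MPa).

6.85 MPa

ω = 2π·1.62 = 10.18 rad/s, so T = P/ω = 26.6×10³ / 10.18 = 2613 N·m.
J = π(d_o⁴ − d_i⁴)/32 = π(0.127⁴ − 0.0606⁴)/32 = 2.422×10^-5 m⁴.
τ_max = T·r/J = 2613 × 0.0635 / 2.422×10^-5 = 6.853×10^6 Pa.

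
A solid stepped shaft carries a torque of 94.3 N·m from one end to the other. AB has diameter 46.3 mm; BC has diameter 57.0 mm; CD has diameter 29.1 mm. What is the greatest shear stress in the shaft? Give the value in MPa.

19.5 MPa

Under the same torque, τ_max = 16T/(πd³) is largest where d is smallest — segment CD (d = 29.1 mm).
τ_max = 16·94.30/(π·(0.0291)³) = 1.949×10^7 Pa.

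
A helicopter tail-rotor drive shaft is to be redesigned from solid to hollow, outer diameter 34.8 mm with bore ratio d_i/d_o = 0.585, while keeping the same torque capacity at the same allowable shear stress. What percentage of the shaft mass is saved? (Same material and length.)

28.5 %

Equal τ_max and T ⇒ the solid shaft needs d_s³ = d_o³(1−k⁴), so d_s = 34.8·(1−0.585⁴)^(1/3) = 33.38 mm.
Area ratio A_h/A_s = d_o²(1−k²)/d_s² = (1−k²)/(1−k⁴)^(2/3) = 0.7147.
Mass saving = 1 − 0.7147 = 28.5 %.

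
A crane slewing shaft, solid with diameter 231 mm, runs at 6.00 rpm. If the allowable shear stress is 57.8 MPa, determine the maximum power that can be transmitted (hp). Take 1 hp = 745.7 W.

J = πd⁴/32 = π(0.231)⁴/32 = 2.795×10^-4 m⁴.
T_max = τ_allow·J/r = 5.78×10^7 × 2.795×10^-4 / 0.116 = 139900 N·m.
ω = 2π·6.00/60 = 0.6283 rad/s, so P_max = T_max·ω = 8.790×10^4 W.

118 hp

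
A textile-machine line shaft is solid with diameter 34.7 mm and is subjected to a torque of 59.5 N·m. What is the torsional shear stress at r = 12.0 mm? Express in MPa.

5.02 MPa

J = πd⁴/32 = π(0.0347)⁴/32 = 1.423×10^-7 m⁴.
Shear stress varies linearly with radius: τ = T·r/J = 59.50 × 0.0120 / 1.423×10^-7 = 5.016×10^6 Pa.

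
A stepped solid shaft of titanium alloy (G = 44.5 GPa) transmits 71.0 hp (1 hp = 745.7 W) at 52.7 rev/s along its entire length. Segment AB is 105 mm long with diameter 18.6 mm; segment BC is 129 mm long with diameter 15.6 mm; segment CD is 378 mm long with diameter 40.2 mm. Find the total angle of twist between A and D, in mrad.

ω = 2π·52.7 = 331.1 rad/s, so T = P/ω = 71.0×745.7 / 331.1 = 159.9 N·m.
J_AB = π(0.0186)⁴/32 = 1.18×10^-8 m⁴; J_BC = π(0.0156)⁴/32 = 5.81×10^-9 m⁴; J_CD = π(0.0402)⁴/32 = 2.56×10^-7 m⁴.
θ = (T/G)·Σ L_i/J_i = (159.9/44.5×10⁹)·(0.105/1.18×10^-8 + 0.129/5.81×10^-9 + 0.378/2.56×10^-7) = 0.1171 rad.

117 mrad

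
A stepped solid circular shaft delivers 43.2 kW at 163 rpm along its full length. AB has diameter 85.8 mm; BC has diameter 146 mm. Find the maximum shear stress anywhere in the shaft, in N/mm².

20.4 N/mm²

ω = 2π·163/60 = 17.07 rad/s, so T = P/ω = 43.2×10³ / 17.07 = 2531 N·m.
Under the same torque, τ_max = 16T/(πd³) is largest where d is smallest — segment AB (d = 85.8 mm).
τ_max = 16·2531/(π·(0.0858)³) = 2.041×10^7 Pa.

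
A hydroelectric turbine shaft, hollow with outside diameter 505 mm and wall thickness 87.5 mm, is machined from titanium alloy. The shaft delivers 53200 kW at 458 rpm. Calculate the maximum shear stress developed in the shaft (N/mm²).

53.6 N/mm²

ω = 2π·458/60 = 47.96 rad/s, so T = P/ω = 53200×10³ / 47.96 = 1.109e6 N·m.
J = π(d_o⁴ − d_i⁴)/32 = π(0.505⁴ − 0.330⁴)/32 = 5.221×10^-3 m⁴.
τ_max = T·r/J = 1.109e6 × 0.253 / 5.221×10^-3 = 5.365×10^7 Pa.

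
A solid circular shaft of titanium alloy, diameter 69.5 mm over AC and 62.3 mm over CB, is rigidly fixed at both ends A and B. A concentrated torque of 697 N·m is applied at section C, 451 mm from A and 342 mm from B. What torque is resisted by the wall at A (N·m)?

Compatibility: T_A·a/J_AC = T_B·b/J_CB with T_A + T_B = T₀.
J_AC = 2.29×10^-6 m⁴, J_CB = 1.48×10^-6 m⁴, so T_A = T₀·(J_AC/a)/((J_AC/a)+(J_CB/b)) = 376.5 N·m, T_B = 320.5 N·m.

376 N·m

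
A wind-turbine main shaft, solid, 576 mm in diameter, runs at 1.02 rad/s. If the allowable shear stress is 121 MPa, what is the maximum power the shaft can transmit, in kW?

J = πd⁴/32 = π(0.576)⁴/32 = 0.01081 m⁴.
T_max = τ_allow·J/r = 1.21×10^8 × 0.01081 / 0.288 = 4.540e6 N·m.
ω = 1.02 rad/s, so P_max = T_max·ω = 4.631×10^6 W.

4630 kW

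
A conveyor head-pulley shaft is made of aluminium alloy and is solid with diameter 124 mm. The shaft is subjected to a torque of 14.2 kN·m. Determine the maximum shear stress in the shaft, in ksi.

5.50 ksi

J = πd⁴/32 = π(0.124)⁴/32 = 2.321×10^-5 m⁴.
τ_max = T·r/J = 14200 × 0.0620 / 2.321×10^-5 = 3.793×10^7 Pa.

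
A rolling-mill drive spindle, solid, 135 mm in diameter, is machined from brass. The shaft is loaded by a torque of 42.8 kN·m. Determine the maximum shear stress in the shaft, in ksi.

12.8 ksi

J = πd⁴/32 = π(0.135)⁴/32 = 3.261×10^-5 m⁴.
τ_max = T·r/J = 42800 × 0.0675 / 3.261×10^-5 = 8.860×10^7 Pa.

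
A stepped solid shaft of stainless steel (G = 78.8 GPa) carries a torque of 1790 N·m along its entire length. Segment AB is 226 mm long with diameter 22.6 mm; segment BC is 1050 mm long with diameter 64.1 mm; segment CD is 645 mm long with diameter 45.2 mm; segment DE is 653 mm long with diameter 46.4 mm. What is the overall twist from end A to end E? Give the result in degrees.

J_AB = π(0.0226)⁴/32 = 2.56×10^-8 m⁴; J_BC = π(0.0641)⁴/32 = 1.66×10^-6 m⁴; J_CD = π(0.0452)⁴/32 = 4.10×10^-7 m⁴; J_DE = π(0.0464)⁴/32 = 4.55×10^-7 m⁴.
θ = (T/G)·Σ L_i/J_i = (1790/78.8×10⁹)·(0.226/2.56×10^-8 + 1.05/1.66×10^-6 + 0.645/4.10×10^-7 + 0.653/4.55×10^-7) = 0.2832 rad.

16.2°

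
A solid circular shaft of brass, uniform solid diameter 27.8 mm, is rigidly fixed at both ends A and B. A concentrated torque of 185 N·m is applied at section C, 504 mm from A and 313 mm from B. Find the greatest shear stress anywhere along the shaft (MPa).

With uniform GJ and both ends fixed, compatibility θ_AC = θ_CB gives T_A·a = T_B·b, together with T_A + T_B = T₀.
T_A = T₀·b/(a+b) = 185.0·313/817.0 = 70.88 N·m; T_B = 114.1 N·m.
τ in each portion: τ_AC = 1.68×10^7 Pa, τ_CB = 2.71×10^7 Pa; maximum is in CB.
τ_max = T_CB·r/J = 114.1·0.0139/5.86×10^-8 = 2.705×10^7 Pa.

27.1 MPa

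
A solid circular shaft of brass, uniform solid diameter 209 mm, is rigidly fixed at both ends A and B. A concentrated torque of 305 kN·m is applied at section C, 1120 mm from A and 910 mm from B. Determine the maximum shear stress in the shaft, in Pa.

With uniform GJ and both ends fixed, compatibility θ_AC = θ_CB gives T_A·a = T_B·b, together with T_A + T_B = T₀.
T_A = T₀·b/(a+b) = 305000·910/2030 = 136700 N·m; T_B = 168300 N·m.
τ in each portion: τ_AC = 7.63×10^7 Pa, τ_CB = 9.39×10^7 Pa; maximum is in CB.
τ_max = T_CB·r/J = 168300·0.104/1.87×10^-4 = 9.388×10^7 Pa.

9.39e7 Pa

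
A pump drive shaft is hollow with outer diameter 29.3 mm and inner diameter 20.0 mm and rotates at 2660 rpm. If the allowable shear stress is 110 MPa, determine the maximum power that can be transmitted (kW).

J = π(d_o⁴ − d_i⁴)/32 = π(0.0293⁴ − 0.0200⁴)/32 = 5.665×10^-8 m⁴.
T_max = τ_allow·J/r = 1.10×10^8 × 5.665×10^-8 / 0.0146 = 425.3 N·m.
ω = 2π·2660/60 = 278.6 rad/s, so P_max = T_max·ω = 1.185×10^5 W.

118 kW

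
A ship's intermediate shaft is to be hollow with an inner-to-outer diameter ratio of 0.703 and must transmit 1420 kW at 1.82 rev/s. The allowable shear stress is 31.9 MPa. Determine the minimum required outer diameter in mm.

ω = 2π·1.82 = 11.44 rad/s, so T = P/ω = 1420×10³ / 11.44 = 124200 N·m.
For a hollow shaft with d_i/d_o = 0.703: τ_max = 16T/(π d_o³ (1−k⁴)), so d_o = [16T/(π τ_allow (1−k⁴))]^(1/3) = [16·124200/(π·3.19×10^7·0.7558)]^(1/3) = 0.2971 m.

297 mm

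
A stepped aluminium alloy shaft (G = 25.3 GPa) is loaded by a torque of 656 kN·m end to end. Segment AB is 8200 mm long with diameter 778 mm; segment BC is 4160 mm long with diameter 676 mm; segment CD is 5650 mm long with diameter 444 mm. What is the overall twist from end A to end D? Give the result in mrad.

49.6 mrad

J_AB = π(0.778)⁴/32 = 0.0360 m⁴; J_BC = π(0.676)⁴/32 = 0.0205 m⁴; J_CD = π(0.444)⁴/32 = 3.82×10^-3 m⁴.
θ = (T/G)·Σ L_i/J_i = (656000/25.3×10⁹)·(8.20/0.0360 + 4.16/0.0205 + 5.65/3.82×10^-3) = 0.04957 rad.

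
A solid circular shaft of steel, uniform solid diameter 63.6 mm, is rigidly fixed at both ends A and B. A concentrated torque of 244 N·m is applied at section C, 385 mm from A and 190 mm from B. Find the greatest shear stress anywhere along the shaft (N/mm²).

With uniform GJ and both ends fixed, compatibility θ_AC = θ_CB gives T_A·a = T_B·b, together with T_A + T_B = T₀.
T_A = T₀·b/(a+b) = 244.0·190/575.0 = 80.63 N·m; T_B = 163.4 N·m.
τ in each portion: τ_AC = 1.60×10^6 Pa, τ_CB = 3.23×10^6 Pa; maximum is in CB.
τ_max = T_CB·r/J = 163.4·0.0318/1.61×10^-6 = 3.234×10^6 Pa.

3.23 N/mm²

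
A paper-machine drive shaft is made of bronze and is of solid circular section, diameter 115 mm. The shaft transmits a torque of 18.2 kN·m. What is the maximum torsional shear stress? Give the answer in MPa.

J = πd⁴/32 = π(0.115)⁴/32 = 1.717×10^-5 m⁴.
τ_max = T·r/J = 18200 × 0.0575 / 1.717×10^-5 = 6.095×10^7 Pa.

60.9 MPa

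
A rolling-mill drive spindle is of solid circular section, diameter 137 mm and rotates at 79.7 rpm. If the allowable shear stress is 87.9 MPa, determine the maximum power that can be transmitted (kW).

370 kW

J = πd⁴/32 = π(0.137)⁴/32 = 3.458×10^-5 m⁴.
T_max = τ_allow·J/r = 8.79×10^7 × 3.458×10^-5 / 0.0685 = 44380 N·m.
ω = 2π·79.7/60 = 8.346 rad/s, so P_max = T_max·ω = 3.704×10^5 W.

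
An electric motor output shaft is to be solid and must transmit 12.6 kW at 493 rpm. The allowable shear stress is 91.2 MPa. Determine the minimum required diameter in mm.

23.9 mm

ω = 2π·493/60 = 51.63 rad/s, so T = P/ω = 12.6×10³ / 51.63 = 244.1 N·m.
For a solid shaft τ_max = 16T/(πd³), so d = (16T/(π τ_allow))^(1/3) = (16·244.1/(π·9.12×10^7))^(1/3) = 0.02389 m.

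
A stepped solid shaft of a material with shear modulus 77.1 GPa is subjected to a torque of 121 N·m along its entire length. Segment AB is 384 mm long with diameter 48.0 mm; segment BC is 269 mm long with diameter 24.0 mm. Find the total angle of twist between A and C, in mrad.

J_AB = π(0.0480)⁴/32 = 5.21×10^-7 m⁴; J_BC = π(0.0240)⁴/32 = 3.26×10^-8 m⁴.
θ = (T/G)·Σ L_i/J_i = (121.0/77.1×10⁹)·(0.384/5.21×10^-7 + 0.269/3.26×10^-8) = 0.01412 rad.

14.1 mrad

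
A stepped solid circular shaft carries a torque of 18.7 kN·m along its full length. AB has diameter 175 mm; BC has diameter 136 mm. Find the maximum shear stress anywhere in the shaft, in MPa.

Under the same torque, τ_max = 16T/(πd³) is largest where d is smallest — segment BC (d = 136 mm).
τ_max = 16·18700/(π·(0.136)³) = 3.786×10^7 Pa.

37.9 MPa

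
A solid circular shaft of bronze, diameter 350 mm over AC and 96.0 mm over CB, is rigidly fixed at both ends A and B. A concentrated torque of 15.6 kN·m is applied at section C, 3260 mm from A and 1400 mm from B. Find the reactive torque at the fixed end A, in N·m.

Compatibility: T_A·a/J_AC = T_B·b/J_CB with T_A + T_B = T₀.
J_AC = 1.47×10^-3 m⁴, J_CB = 8.34×10^-6 m⁴, so T_A = T₀·(J_AC/a)/((J_AC/a)+(J_CB/b)) = 15400 N·m, T_B = 202.9 N·m.

15400 N·m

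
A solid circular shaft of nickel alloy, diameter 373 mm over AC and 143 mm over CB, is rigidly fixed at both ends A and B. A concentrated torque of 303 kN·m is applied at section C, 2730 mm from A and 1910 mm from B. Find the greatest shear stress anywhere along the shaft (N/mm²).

28.8 N/mm²

Compatibility: T_A·a/J_AC = T_B·b/J_CB with T_A + T_B = T₀.
J_AC = 1.90×10^-3 m⁴, J_CB = 4.11×10^-5 m⁴, so T_A = T₀·(J_AC/a)/((J_AC/a)+(J_CB/b)) = 293900 N·m, T_B = 9076 N·m.
τ in each portion: τ_AC = 2.88×10^7 Pa, τ_CB = 1.58×10^7 Pa; maximum is in AC.
τ_max = T_AC·r/J = 293900·0.186/1.90×10^-3 = 2.885×10^7 Pa.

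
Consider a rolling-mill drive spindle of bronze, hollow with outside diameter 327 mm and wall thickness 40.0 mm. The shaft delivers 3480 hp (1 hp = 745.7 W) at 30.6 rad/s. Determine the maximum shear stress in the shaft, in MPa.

ω = 30.6 rad/s, so T = P/ω = 3480×745.7 / 30.60 = 84810 N·m.
J = π(d_o⁴ − d_i⁴)/32 = π(0.327⁴ − 0.247⁴)/32 = 7.571×10^-4 m⁴.
τ_max = T·r/J = 84810 × 0.164 / 7.571×10^-4 = 1.831×10^7 Pa.

18.3 MPa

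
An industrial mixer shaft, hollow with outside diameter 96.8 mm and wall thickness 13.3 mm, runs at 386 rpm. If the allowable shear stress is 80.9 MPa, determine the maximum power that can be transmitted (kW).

421 kW

J = π(d_o⁴ − d_i⁴)/32 = π(0.0968⁴ − 0.0702⁴)/32 = 6.236×10^-6 m⁴.
T_max = τ_allow·J/r = 8.09×10^7 × 6.236×10^-6 / 0.0484 = 10420 N·m.
ω = 2π·386/60 = 40.42 rad/s, so P_max = T_max·ω = 4.213×10^5 W.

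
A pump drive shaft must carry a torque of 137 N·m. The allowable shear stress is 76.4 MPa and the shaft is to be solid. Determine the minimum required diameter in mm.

20.9 mm

For a solid shaft τ_max = 16T/(πd³), so d = (16T/(π τ_allow))^(1/3) = (16·137.0/(π·7.64×10^7))^(1/3) = 0.02090 m.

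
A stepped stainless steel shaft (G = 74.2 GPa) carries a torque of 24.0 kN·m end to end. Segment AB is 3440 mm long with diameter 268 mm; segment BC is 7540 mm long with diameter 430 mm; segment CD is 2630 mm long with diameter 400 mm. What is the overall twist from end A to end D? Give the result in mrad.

J_AB = π(0.268)⁴/32 = 5.06×10^-4 m⁴; J_BC = π(0.430)⁴/32 = 3.36×10^-3 m⁴; J_CD = π(0.400)⁴/32 = 2.51×10^-3 m⁴.
θ = (T/G)·Σ L_i/J_i = (24000/74.2×10⁹)·(3.44/5.06×10^-4 + 7.54/3.36×10^-3 + 2.63/2.51×10^-3) = 3.262×10^-3 rad.

3.26 mrad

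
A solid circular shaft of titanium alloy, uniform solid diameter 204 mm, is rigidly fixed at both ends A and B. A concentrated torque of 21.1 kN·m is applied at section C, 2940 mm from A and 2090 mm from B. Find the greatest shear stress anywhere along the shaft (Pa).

7.40e6 Pa

With uniform GJ and both ends fixed, compatibility θ_AC = θ_CB gives T_A·a = T_B·b, together with T_A + T_B = T₀.
T_A = T₀·b/(a+b) = 21100·2090/5030 = 8767 N·m; T_B = 12330 N·m.
τ in each portion: τ_AC = 5.26×10^6 Pa, τ_CB = 7.40×10^6 Pa; maximum is in CB.
τ_max = T_CB·r/J = 12330·0.102/1.70×10^-4 = 7.398×10^6 Pa.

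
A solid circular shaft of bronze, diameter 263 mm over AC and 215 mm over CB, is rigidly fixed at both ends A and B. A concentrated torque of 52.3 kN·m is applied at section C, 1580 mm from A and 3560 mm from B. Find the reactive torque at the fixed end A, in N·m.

43600 N·m

Compatibility: T_A·a/J_AC = T_B·b/J_CB with T_A + T_B = T₀.
J_AC = 4.70×10^-4 m⁴, J_CB = 2.10×10^-4 m⁴, so T_A = T₀·(J_AC/a)/((J_AC/a)+(J_CB/b)) = 43650 N·m, T_B = 8652 N·m.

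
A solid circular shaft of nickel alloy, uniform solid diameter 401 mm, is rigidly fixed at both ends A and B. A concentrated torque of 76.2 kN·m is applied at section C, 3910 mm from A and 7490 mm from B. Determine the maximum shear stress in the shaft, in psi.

574 psi

With uniform GJ and both ends fixed, compatibility θ_AC = θ_CB gives T_A·a = T_B·b, together with T_A + T_B = T₀.
T_A = T₀·b/(a+b) = 76200·7490/11400 = 50060 N·m; T_B = 26140 N·m.
τ in each portion: τ_AC = 3.95×10^6 Pa, τ_CB = 2.06×10^6 Pa; maximum is in AC.
τ_max = T_AC·r/J = 50060·0.201/2.54×10^-3 = 3.954×10^6 Pa.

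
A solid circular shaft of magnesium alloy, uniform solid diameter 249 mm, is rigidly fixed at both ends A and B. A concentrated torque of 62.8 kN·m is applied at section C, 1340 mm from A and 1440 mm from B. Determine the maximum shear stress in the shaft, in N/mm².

10.7 N/mm²

With uniform GJ and both ends fixed, compatibility θ_AC = θ_CB gives T_A·a = T_B·b, together with T_A + T_B = T₀.
T_A = T₀·b/(a+b) = 62800·1440/2780 = 32530 N·m; T_B = 30270 N·m.
τ in each portion: τ_AC = 1.07×10^7 Pa, τ_CB = 9.99×10^6 Pa; maximum is in AC.
τ_max = T_AC·r/J = 32530·0.124/3.77×10^-4 = 1.073×10^7 Pa.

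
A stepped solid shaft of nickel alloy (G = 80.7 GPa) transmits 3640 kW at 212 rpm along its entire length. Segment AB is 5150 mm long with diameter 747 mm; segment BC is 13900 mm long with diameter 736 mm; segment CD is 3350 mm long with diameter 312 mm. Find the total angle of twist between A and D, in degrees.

ω = 2π·212/60 = 22.20 rad/s, so T = P/ω = 3640×10³ / 22.20 = 164000 N·m.
J_AB = π(0.747)⁴/32 = 0.0306 m⁴; J_BC = π(0.736)⁴/32 = 0.0288 m⁴; J_CD = π(0.312)⁴/32 = 9.30×10^-4 m⁴.
θ = (T/G)·Σ L_i/J_i = (164000/80.7×10⁹)·(5.15/0.0306 + 13.9/0.0288 + 3.35/9.30×10^-4) = 8.639×10^-3 rad.

0.495°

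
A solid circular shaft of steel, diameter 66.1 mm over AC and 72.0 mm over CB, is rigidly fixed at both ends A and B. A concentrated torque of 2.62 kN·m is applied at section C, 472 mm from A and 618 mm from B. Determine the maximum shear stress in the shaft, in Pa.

2.23e7 Pa

Compatibility: T_A·a/J_AC = T_B·b/J_CB with T_A + T_B = T₀.
J_AC = 1.87×10^-6 m⁴, J_CB = 2.64×10^-6 m⁴, so T_A = T₀·(J_AC/a)/((J_AC/a)+(J_CB/b)) = 1263 N·m, T_B = 1357 N·m.
τ in each portion: τ_AC = 2.23×10^7 Pa, τ_CB = 1.85×10^7 Pa; maximum is in AC.
τ_max = T_AC·r/J = 1263·0.0330/1.87×10^-6 = 2.226×10^7 Pa.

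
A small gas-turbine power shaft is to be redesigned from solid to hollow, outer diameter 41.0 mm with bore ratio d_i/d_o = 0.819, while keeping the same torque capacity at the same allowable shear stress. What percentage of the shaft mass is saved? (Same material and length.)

51.0 %

Equal τ_max and T ⇒ the solid shaft needs d_s³ = d_o³(1−k⁴), so d_s = 41.0·(1−0.819⁴)^(1/3) = 33.59 mm.
Area ratio A_h/A_s = d_o²(1−k²)/d_s² = (1−k²)/(1−k⁴)^(2/3) = 0.4904.
Mass saving = 1 − 0.4904 = 51.0 %.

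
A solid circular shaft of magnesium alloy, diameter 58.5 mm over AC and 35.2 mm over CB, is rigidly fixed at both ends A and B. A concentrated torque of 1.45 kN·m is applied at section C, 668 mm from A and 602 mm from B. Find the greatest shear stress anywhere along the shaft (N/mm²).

Compatibility: T_A·a/J_AC = T_B·b/J_CB with T_A + T_B = T₀.
J_AC = 1.15×10^-6 m⁴, J_CB = 1.51×10^-7 m⁴, so T_A = T₀·(J_AC/a)/((J_AC/a)+(J_CB/b)) = 1266 N·m, T_B = 184.1 N·m.
τ in each portion: τ_AC = 3.22×10^7 Pa, τ_CB = 2.15×10^7 Pa; maximum is in AC.
τ_max = T_AC·r/J = 1266·0.0293/1.15×10^-6 = 3.220×10^7 Pa.

32.2 N/mm²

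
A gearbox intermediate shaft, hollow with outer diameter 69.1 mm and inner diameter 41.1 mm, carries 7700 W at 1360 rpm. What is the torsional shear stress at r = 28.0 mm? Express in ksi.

0.112 ksi

ω = 2π·1360/60 = 142.4 rad/s, so T = P/ω = 7700 / 142.4 = 54.07 N·m.
J = π(d_o⁴ − d_i⁴)/32 = π(0.0691⁴ − 0.0411⁴)/32 = 1.958×10^-6 m⁴.
Shear stress varies linearly with radius: τ = T·r/J = 54.07 × 0.0280 / 1.958×10^-6 = 7.731×10^5 Pa.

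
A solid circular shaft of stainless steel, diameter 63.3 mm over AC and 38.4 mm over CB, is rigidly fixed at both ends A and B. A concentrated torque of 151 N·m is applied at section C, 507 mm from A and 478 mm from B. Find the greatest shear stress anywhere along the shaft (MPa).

Compatibility: T_A·a/J_AC = T_B·b/J_CB with T_A + T_B = T₀.
J_AC = 1.58×10^-6 m⁴, J_CB = 2.13×10^-7 m⁴, so T_A = T₀·(J_AC/a)/((J_AC/a)+(J_CB/b)) = 132.0 N·m, T_B = 18.97 N·m.
τ in each portion: τ_AC = 2.65×10^6 Pa, τ_CB = 1.71×10^6 Pa; maximum is in AC.
τ_max = T_AC·r/J = 132.0·0.0316/1.58×10^-6 = 2.651×10^6 Pa.

2.65 MPa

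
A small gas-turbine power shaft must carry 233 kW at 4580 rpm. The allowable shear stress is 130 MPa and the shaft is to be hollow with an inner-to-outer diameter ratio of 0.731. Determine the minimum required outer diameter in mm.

ω = 2π·4580/60 = 479.6 rad/s, so T = P/ω = 233×10³ / 479.6 = 485.8 N·m.
For a hollow shaft with d_i/d_o = 0.731: τ_max = 16T/(π d_o³ (1−k⁴)), so d_o = [16T/(π τ_allow (1−k⁴))]^(1/3) = [16·485.8/(π·1.30×10^8·0.7145)]^(1/3) = 0.02987 m.

29.9 mm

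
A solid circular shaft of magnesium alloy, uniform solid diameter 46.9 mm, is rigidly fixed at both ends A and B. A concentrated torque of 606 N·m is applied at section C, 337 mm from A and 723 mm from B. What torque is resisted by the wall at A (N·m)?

With uniform GJ and both ends fixed, compatibility θ_AC = θ_CB gives T_A·a = T_B·b, together with T_A + T_B = T₀.
T_A = T₀·b/(a+b) = 606.0·723/1060 = 413.3 N·m; T_B = 192.7 N·m.

413 N·m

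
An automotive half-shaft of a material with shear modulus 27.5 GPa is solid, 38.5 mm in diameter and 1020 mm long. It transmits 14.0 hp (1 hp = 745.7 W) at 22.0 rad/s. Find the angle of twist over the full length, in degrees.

ω = 22.0 rad/s, so T = P/ω = 14.0×745.7 / 22.00 = 474.5 N·m.
J = πd⁴/32 = π(0.0385)⁴/32 = 2.157×10^-7 m⁴.
θ = T·L/(G·J) = 474.5 × 1.02 / (27.5×10⁹ × 2.157×10^-7) = 0.08160 rad.

4.68°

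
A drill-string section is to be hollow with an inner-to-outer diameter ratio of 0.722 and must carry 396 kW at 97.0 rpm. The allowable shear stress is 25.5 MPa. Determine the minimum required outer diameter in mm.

220 mm

ω = 2π·97.0/60 = 10.16 rad/s, so T = P/ω = 396×10³ / 10.16 = 38980 N·m.
For a hollow shaft with d_i/d_o = 0.722: τ_max = 16T/(π d_o³ (1−k⁴)), so d_o = [16T/(π τ_allow (1−k⁴))]^(1/3) = [16·38980/(π·2.55×10^7·0.7283)]^(1/3) = 0.2203 m.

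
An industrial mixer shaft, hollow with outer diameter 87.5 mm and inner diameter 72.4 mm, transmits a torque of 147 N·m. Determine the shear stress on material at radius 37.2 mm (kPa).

1790 kPa

J = π(d_o⁴ − d_i⁴)/32 = π(0.0875⁴ − 0.0724⁴)/32 = 3.057×10^-6 m⁴.
Shear stress varies linearly with radius: τ = T·r/J = 147.0 × 0.0372 / 3.057×10^-6 = 1.789×10^6 Pa.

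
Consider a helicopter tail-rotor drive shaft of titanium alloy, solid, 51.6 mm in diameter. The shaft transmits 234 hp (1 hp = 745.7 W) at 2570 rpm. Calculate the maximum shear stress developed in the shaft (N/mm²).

ω = 2π·2570/60 = 269.1 rad/s, so T = P/ω = 234×745.7 / 269.1 = 648.4 N·m.
J = πd⁴/32 = π(0.0516)⁴/32 = 6.960×10^-7 m⁴.
τ_max = T·r/J = 648.4 × 0.0258 / 6.960×10^-7 = 2.403×10^7 Pa.

24.0 N/mm²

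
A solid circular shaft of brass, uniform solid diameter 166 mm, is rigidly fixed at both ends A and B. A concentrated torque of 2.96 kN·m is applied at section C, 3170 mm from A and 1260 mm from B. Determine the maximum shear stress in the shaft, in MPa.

2.36 MPa

With uniform GJ and both ends fixed, compatibility θ_AC = θ_CB gives T_A·a = T_B·b, together with T_A + T_B = T₀.
T_A = T₀·b/(a+b) = 2960·1260/4430 = 841.9 N·m; T_B = 2118 N·m.
τ in each portion: τ_AC = 9.37×10^5 Pa, τ_CB = 2.36×10^6 Pa; maximum is in CB.
τ_max = T_CB·r/J = 2118·0.0830/7.45×10^-5 = 2.358×10^6 Pa.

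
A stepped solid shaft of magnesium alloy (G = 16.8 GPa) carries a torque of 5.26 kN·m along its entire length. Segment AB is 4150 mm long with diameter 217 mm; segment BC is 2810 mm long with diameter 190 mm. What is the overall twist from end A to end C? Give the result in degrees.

J_AB = π(0.217)⁴/32 = 2.18×10^-4 m⁴; J_BC = π(0.190)⁴/32 = 1.28×10^-4 m⁴.
θ = (T/G)·Σ L_i/J_i = (5260/16.8×10⁹)·(4.15/2.18×10^-4 + 2.81/1.28×10^-4) = 0.01285 rad.

0.736°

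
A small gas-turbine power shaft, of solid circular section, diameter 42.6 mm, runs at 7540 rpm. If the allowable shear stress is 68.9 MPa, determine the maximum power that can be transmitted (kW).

J = πd⁴/32 = π(0.0426)⁴/32 = 3.233×10^-7 m⁴.
T_max = τ_allow·J/r = 6.89×10^7 × 3.233×10^-7 / 0.0213 = 1046 N·m.
ω = 2π·7540/60 = 789.6 rad/s, so P_max = T_max·ω = 8.258×10^5 W.

826 kW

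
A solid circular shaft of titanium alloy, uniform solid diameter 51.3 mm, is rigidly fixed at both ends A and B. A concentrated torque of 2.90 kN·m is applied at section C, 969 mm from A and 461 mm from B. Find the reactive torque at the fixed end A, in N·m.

935 N·m

With uniform GJ and both ends fixed, compatibility θ_AC = θ_CB gives T_A·a = T_B·b, together with T_A + T_B = T₀.
T_A = T₀·b/(a+b) = 2900·461/1430 = 934.9 N·m; T_B = 1965 N·m.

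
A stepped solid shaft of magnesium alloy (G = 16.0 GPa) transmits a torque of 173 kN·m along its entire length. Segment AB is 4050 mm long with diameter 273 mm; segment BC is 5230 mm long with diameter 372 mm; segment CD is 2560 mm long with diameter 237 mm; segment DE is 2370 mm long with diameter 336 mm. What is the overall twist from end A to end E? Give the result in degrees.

12.6°

J_AB = π(0.273)⁴/32 = 5.45×10^-4 m⁴; J_BC = π(0.372)⁴/32 = 1.88×10^-3 m⁴; J_CD = π(0.237)⁴/32 = 3.10×10^-4 m⁴; J_DE = π(0.336)⁴/32 = 1.25×10^-3 m⁴.
θ = (T/G)·Σ L_i/J_i = (173000/16.0×10⁹)·(4.05/5.45×10^-4 + 5.23/1.88×10^-3 + 2.56/3.10×10^-4 + 2.37/1.25×10^-3) = 0.2202 rad.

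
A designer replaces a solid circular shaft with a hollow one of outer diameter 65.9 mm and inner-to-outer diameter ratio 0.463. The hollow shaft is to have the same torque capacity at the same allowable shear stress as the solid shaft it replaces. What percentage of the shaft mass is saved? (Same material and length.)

Equal τ_max and T ⇒ the solid shaft needs d_s³ = d_o³(1−k⁴), so d_s = 65.9·(1−0.463⁴)^(1/3) = 64.87 mm.
Area ratio A_h/A_s = d_o²(1−k²)/d_s² = (1−k²)/(1−k⁴)^(2/3) = 0.8107.
Mass saving = 1 − 0.8107 = 18.9 %.

18.9 %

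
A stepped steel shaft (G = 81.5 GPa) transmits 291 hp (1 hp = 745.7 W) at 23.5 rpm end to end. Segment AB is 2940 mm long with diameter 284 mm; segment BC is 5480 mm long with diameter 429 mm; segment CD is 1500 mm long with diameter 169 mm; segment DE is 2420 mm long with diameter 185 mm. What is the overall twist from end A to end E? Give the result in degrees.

2.85°

ω = 2π·23.5/60 = 2.461 rad/s, so T = P/ω = 291×745.7 / 2.461 = 88180 N·m.
J_AB = π(0.284)⁴/32 = 6.39×10^-4 m⁴; J_BC = π(0.429)⁴/32 = 3.33×10^-3 m⁴; J_CD = π(0.169)⁴/32 = 8.01×10^-5 m⁴; J_DE = π(0.185)⁴/32 = 1.15×10^-4 m⁴.
θ = (T/G)·Σ L_i/J_i = (88180/81.5×10⁹)·(2.94/6.39×10^-4 + 5.48/3.33×10^-3 + 1.50/8.01×10^-5 + 2.42/1.15×10^-4) = 0.04980 rad.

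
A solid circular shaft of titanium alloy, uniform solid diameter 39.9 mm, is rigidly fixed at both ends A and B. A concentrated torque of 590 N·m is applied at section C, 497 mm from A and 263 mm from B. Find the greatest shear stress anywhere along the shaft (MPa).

With uniform GJ and both ends fixed, compatibility θ_AC = θ_CB gives T_A·a = T_B·b, together with T_A + T_B = T₀.
T_A = T₀·b/(a+b) = 590.0·263/760.0 = 204.2 N·m; T_B = 385.8 N·m.
τ in each portion: τ_AC = 1.64×10^7 Pa, τ_CB = 3.09×10^7 Pa; maximum is in CB.
τ_max = T_CB·r/J = 385.8·0.0199/2.49×10^-7 = 3.093×10^7 Pa.

30.9 MPa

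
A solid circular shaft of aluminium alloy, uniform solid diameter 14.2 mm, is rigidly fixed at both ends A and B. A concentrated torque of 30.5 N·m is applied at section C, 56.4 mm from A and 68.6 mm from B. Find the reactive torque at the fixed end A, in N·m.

With uniform GJ and both ends fixed, compatibility θ_AC = θ_CB gives T_A·a = T_B·b, together with T_A + T_B = T₀.
T_A = T₀·b/(a+b) = 30.50·68.6/125.0 = 16.74 N·m; T_B = 13.76 N·m.

16.7 N·m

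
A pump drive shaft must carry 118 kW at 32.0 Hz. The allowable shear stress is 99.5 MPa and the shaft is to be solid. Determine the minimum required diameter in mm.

ω = 2π·32.0 = 201.1 rad/s, so T = P/ω = 118×10³ / 201.1 = 586.9 N·m.
For a solid shaft τ_max = 16T/(πd³), so d = (16T/(π τ_allow))^(1/3) = (16·586.9/(π·9.95×10^7))^(1/3) = 0.03109 m.

31.1 mm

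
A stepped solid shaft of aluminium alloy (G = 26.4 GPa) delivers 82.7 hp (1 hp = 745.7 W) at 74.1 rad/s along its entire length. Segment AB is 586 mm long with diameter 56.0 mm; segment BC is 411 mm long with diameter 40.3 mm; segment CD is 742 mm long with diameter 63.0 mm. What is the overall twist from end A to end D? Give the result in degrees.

ω = 74.1 rad/s, so T = P/ω = 82.7×745.7 / 74.10 = 832.2 N·m.
J_AB = π(0.0560)⁴/32 = 9.65×10^-7 m⁴; J_BC = π(0.0403)⁴/32 = 2.59×10^-7 m⁴; J_CD = π(0.0630)⁴/32 = 1.55×10^-6 m⁴.
θ = (T/G)·Σ L_i/J_i = (832.2/26.4×10⁹)·(0.586/9.65×10^-7 + 0.411/2.59×10^-7 + 0.742/1.55×10^-6) = 0.08429 rad.

4.83°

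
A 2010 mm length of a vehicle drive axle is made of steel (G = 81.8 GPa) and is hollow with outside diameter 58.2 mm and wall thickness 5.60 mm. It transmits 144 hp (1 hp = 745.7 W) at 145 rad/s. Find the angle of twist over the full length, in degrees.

1.61°

ω = 145 rad/s, so T = P/ω = 144×745.7 / 145.0 = 740.6 N·m.
J = π(d_o⁴ − d_i⁴)/32 = π(0.0582⁴ − 0.0470⁴)/32 = 6.473×10^-7 m⁴.
θ = T·L/(G·J) = 740.6 × 2.01 / (81.8×10⁹ × 6.473×10^-7) = 0.02811 rad.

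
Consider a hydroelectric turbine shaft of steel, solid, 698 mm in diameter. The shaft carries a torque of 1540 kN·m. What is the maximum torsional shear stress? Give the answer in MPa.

J = πd⁴/32 = π(0.698)⁴/32 = 0.02330 m⁴.
τ_max = T·r/J = 1.540e6 × 0.349 / 0.02330 = 2.306×10^7 Pa.

23.1 MPa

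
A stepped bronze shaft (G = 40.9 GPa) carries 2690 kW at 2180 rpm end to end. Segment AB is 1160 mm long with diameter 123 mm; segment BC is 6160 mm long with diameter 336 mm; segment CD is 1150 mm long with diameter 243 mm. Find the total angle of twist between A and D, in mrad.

17.3 mrad

ω = 2π·2180/60 = 228.3 rad/s, so T = P/ω = 2690×10³ / 228.3 = 11780 N·m.
J_AB = π(0.123)⁴/32 = 2.25×10^-5 m⁴; J_BC = π(0.336)⁴/32 = 1.25×10^-3 m⁴; J_CD = π(0.243)⁴/32 = 3.42×10^-4 m⁴.
θ = (T/G)·Σ L_i/J_i = (11780/40.9×10⁹)·(1.16/2.25×10^-5 + 6.16/1.25×10^-3 + 1.15/3.42×10^-4) = 0.01726 rad.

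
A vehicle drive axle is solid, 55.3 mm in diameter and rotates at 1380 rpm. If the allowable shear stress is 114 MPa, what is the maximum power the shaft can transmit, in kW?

J = πd⁴/32 = π(0.0553)⁴/32 = 9.181×10^-7 m⁴.
T_max = τ_allow·J/r = 1.14×10^8 × 9.181×10^-7 / 0.0276 = 3785 N·m.
ω = 2π·1380/60 = 144.5 rad/s, so P_max = T_max·ω = 5.470×10^5 W.

547 kW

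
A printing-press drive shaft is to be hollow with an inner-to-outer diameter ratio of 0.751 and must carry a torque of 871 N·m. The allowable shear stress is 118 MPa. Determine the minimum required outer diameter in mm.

38.1 mm

For a hollow shaft with d_i/d_o = 0.751: τ_max = 16T/(π d_o³ (1−k⁴)), so d_o = [16T/(π τ_allow (1−k⁴))]^(1/3) = [16·871.0/(π·1.18×10^8·0.6819)]^(1/3) = 0.03806 m.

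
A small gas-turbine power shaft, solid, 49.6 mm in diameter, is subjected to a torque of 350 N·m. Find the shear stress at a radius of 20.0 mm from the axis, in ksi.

J = πd⁴/32 = π(0.0496)⁴/32 = 5.942×10^-7 m⁴.
Shear stress varies linearly with radius: τ = T·r/J = 350.0 × 0.0200 / 5.942×10^-7 = 1.178×10^7 Pa.

1.71 ksi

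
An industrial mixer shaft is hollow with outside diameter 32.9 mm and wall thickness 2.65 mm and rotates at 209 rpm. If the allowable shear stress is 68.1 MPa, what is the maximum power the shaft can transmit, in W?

J = π(d_o⁴ − d_i⁴)/32 = π(0.0329⁴ − 0.0276⁴)/32 = 5.805×10^-8 m⁴.
T_max = τ_allow·J/r = 6.81×10^7 × 5.805×10^-8 / 0.0164 = 240.3 N·m.
ω = 2π·209/60 = 21.89 rad/s, so P_max = T_max·ω = 5260 W.

5260 W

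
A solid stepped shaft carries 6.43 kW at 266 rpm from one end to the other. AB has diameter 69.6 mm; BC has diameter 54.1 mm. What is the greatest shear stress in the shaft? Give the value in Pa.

7.42e6 Pa

ω = 2π·266/60 = 27.86 rad/s, so T = P/ω = 6.43×10³ / 27.86 = 230.8 N·m.
Under the same torque, τ_max = 16T/(πd³) is largest where d is smallest — segment BC (d = 54.1 mm).
τ_max = 16·230.8/(π·(0.0541)³) = 7.425×10^6 Pa.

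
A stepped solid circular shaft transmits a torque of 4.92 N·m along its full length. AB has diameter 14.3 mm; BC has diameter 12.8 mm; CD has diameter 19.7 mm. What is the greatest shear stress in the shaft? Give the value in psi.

Under the same torque, τ_max = 16T/(πd³) is largest where d is smallest — segment BC (d = 12.8 mm).
τ_max = 16·4.920/(π·(0.0128)³) = 1.195×10^7 Pa.

1730 psi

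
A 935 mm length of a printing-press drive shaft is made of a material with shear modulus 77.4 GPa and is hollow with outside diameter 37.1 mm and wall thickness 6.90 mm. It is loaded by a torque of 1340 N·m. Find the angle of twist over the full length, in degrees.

5.91°

J = π(d_o⁴ − d_i⁴)/32 = π(0.0371⁴ − 0.0233⁴)/32 = 1.571×10^-7 m⁴.
θ = T·L/(G·J) = 1340 × 0.935 / (77.4×10⁹ × 1.571×10^-7) = 0.1031 rad.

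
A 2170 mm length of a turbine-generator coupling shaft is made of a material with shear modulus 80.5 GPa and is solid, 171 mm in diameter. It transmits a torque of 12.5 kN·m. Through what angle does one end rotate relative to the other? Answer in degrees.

0.230°

J = πd⁴/32 = π(0.171)⁴/32 = 8.394×10^-5 m⁴.
θ = T·L/(G·J) = 12500 × 2.17 / (80.5×10⁹ × 8.394×10^-5) = 4.014×10^-3 rad.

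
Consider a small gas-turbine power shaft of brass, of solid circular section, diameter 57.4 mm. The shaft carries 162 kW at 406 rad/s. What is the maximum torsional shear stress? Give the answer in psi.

ω = 406 rad/s, so T = P/ω = 162×10³ / 406.0 = 399.0 N·m.
J = πd⁴/32 = π(0.0574)⁴/32 = 1.066×10^-6 m⁴.
τ_max = T·r/J = 399.0 × 0.0287 / 1.066×10^-6 = 1.075×10^7 Pa.

1560 psi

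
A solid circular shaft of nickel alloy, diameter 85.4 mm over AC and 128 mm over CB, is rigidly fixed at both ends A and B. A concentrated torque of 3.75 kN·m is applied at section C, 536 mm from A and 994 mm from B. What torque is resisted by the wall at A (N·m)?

1010 N·m

Compatibility: T_A·a/J_AC = T_B·b/J_CB with T_A + T_B = T₀.
J_AC = 5.22×10^-6 m⁴, J_CB = 2.64×10^-5 m⁴, so T_A = T₀·(J_AC/a)/((J_AC/a)+(J_CB/b)) = 1008 N·m, T_B = 2742 N·m.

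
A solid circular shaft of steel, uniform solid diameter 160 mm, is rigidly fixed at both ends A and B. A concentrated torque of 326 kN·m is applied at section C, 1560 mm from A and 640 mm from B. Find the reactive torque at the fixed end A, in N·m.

94800 N·m

With uniform GJ and both ends fixed, compatibility θ_AC = θ_CB gives T_A·a = T_B·b, together with T_A + T_B = T₀.
T_A = T₀·b/(a+b) = 326000·640/2200 = 94840 N·m; T_B = 231200 N·m.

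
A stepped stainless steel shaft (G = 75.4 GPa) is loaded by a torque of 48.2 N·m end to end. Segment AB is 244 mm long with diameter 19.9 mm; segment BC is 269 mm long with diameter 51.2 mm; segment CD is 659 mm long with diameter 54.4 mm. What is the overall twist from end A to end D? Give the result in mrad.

10.9 mrad

J_AB = π(0.0199)⁴/32 = 1.54×10^-8 m⁴; J_BC = π(0.0512)⁴/32 = 6.75×10^-7 m⁴; J_CD = π(0.0544)⁴/32 = 8.60×10^-7 m⁴.
θ = (T/G)·Σ L_i/J_i = (48.20/75.4×10⁹)·(0.244/1.54×10^-8 + 0.269/6.75×10^-7 + 0.659/8.60×10^-7) = 0.01088 rad.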